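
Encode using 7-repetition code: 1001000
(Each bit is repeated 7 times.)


Each bit -> 7 copies

1111111000000000000001111111000000000000000000000


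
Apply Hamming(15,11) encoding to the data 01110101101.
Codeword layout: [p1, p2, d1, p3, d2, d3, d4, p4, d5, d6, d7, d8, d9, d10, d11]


Parity bits: p1=0, p2=0, p3=0, p4=0

000011100101101


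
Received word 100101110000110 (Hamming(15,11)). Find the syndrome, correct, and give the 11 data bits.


Syndrome = 15: error at position 15

Data: 00110000111 (corrected bit 15)


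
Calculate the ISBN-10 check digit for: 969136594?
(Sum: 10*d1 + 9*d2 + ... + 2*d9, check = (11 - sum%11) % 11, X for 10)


Weighted sum: 326
326 mod 11 = 7

Check digit: 4


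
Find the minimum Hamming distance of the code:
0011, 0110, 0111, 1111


Comparing all pairs, minimum distance: 1
Can detect 0 errors, correct 0 errors

1


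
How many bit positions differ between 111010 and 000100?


XOR: 111110
Count of 1s: 5

5


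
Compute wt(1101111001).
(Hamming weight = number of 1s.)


Counting 1s in 1101111001

7


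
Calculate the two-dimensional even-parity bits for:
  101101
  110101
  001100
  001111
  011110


Row parities: 00000
Column parities: 000101

Row P: 00000, Col P: 000101, Corner: 0


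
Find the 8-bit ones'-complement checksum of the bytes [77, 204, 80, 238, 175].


Sum = 774 mod 256 = 6
Complement = 249

249


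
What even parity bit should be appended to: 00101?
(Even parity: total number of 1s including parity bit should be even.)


Number of 1s in data: 2
Parity bit: 0

0


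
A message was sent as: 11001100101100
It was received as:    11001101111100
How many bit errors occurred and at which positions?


XOR: 00000001010000

2 error(s) at position(s): 7, 9


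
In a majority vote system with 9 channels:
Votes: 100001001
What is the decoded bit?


Ones: 3 out of 9
Threshold: 5

0 (3/9 voted 1)


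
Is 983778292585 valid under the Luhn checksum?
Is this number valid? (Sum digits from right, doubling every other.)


Luhn sum = 77
77 mod 10 = 7

Invalid (Luhn sum mod 10 = 7)


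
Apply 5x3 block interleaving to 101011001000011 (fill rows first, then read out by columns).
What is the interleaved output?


Matrix:
  101
  011
  001
  000
  011
Read columns: 100000100111101

100000100111101


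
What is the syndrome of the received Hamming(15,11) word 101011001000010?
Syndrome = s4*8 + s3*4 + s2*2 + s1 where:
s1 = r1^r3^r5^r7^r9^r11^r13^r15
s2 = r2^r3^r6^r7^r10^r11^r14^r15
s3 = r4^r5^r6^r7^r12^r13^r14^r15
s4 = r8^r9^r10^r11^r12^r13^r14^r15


s1=0, s2=1, s3=1, s4=0

Syndrome = 6 (error at position 6)


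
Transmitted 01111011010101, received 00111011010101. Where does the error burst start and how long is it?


XOR: 01000000000000

Burst at position 1, length 1


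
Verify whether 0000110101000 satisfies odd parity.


Number of 1s: 4

No, parity error (4 ones)


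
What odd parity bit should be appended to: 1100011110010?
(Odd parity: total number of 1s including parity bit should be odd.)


Number of 1s in data: 7
Parity bit: 0

0


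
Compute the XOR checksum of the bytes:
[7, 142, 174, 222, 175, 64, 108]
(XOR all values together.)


XOR chain: 7 ^ 142 ^ 174 ^ 222 ^ 175 ^ 64 ^ 108 = 122

122


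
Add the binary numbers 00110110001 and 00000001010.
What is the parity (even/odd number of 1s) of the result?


00110110001 = 433
00000001010 = 10
Sum = 443 = 110111011
1s count = 7

odd parity (7 ones in 110111011)


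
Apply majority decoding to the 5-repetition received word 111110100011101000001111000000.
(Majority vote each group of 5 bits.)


Groups: 11111, 01000, 11101, 00000, 11110, 00000
Majority votes: 101010

101010


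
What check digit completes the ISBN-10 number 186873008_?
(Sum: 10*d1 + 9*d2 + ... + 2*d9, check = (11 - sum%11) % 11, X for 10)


Weighted sum: 259
259 mod 11 = 6

Check digit: 5


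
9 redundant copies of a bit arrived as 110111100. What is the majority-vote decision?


Ones: 6 out of 9
Threshold: 5

1 (6/9 voted 1)


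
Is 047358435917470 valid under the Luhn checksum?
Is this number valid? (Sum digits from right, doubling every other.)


Luhn sum = 72
72 mod 10 = 2

Invalid (Luhn sum mod 10 = 2)


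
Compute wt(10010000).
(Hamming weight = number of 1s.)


Counting 1s in 10010000

2


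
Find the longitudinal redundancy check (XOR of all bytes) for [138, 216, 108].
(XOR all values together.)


XOR chain: 138 ^ 216 ^ 108 = 62

62


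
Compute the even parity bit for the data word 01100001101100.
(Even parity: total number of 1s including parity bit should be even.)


Number of 1s in data: 6
Parity bit: 0

0


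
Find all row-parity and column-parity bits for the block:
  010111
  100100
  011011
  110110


Row parities: 0000
Column parities: 011110

Row P: 0000, Col P: 011110, Corner: 0


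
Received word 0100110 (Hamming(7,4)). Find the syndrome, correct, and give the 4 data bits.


Syndrome = 1: error at position 1

Data: 0110 (corrected bit 1)


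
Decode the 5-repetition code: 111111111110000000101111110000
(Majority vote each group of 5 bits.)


Groups: 11111, 11111, 10000, 00010, 11111, 10000
Majority votes: 110010

110010


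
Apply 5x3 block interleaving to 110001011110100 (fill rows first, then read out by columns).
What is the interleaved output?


Matrix:
  110
  001
  011
  110
  100
Read columns: 100111011001100

100111011001100


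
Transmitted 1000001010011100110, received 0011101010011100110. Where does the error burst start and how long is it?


XOR: 1011100000000000000

Burst at position 0, length 5


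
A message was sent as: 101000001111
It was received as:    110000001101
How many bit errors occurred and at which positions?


XOR: 011000000010

3 error(s) at position(s): 1, 2, 10


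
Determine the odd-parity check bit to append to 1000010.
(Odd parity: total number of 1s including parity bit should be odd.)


Number of 1s in data: 2
Parity bit: 1

1


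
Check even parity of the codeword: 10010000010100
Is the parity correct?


Number of 1s: 4

Yes, parity is correct (4 ones)


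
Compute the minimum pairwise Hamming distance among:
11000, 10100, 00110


Comparing all pairs, minimum distance: 2
Can detect 1 errors, correct 0 errors

2


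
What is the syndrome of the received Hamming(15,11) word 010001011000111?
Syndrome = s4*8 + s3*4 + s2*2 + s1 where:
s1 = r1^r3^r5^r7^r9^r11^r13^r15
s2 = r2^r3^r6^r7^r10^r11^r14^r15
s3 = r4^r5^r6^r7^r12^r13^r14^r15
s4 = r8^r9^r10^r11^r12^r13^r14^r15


s1=1, s2=0, s3=0, s4=1

Syndrome = 9 (error at position 9)


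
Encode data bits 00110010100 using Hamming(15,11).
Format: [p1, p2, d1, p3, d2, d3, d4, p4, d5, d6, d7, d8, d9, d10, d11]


Parity bits: p1=1, p2=1, p3=1, p4=0

110101100010100


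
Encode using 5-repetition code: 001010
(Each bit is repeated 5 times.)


Each bit -> 5 copies

000000000011111000001111100000


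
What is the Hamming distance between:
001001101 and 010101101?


XOR: 011100000
Count of 1s: 3

3


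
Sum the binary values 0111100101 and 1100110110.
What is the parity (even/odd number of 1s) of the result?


0111100101 = 485
1100110110 = 822
Sum = 1307 = 10100011011
1s count = 6

even parity (6 ones in 10100011011)


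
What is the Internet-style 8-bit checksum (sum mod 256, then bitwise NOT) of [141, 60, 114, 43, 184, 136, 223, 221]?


Sum = 1122 mod 256 = 98
Complement = 157

157


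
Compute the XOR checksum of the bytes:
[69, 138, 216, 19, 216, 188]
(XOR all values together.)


XOR chain: 69 ^ 138 ^ 216 ^ 19 ^ 216 ^ 188 = 96

96


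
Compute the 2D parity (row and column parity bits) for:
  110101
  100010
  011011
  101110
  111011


Row parities: 00001
Column parities: 011001

Row P: 00001, Col P: 011001, Corner: 1


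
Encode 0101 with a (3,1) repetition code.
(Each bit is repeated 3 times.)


Each bit -> 3 copies

000111000111


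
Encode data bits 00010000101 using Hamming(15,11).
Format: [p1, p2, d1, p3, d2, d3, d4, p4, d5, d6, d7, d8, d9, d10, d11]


Parity bits: p1=1, p2=0, p3=1, p4=0

100100100000101


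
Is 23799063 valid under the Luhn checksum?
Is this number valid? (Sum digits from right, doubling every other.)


Luhn sum = 36
36 mod 10 = 6

Invalid (Luhn sum mod 10 = 6)


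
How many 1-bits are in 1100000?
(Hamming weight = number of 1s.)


Counting 1s in 1100000

2


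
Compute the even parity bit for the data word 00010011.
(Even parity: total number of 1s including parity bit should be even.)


Number of 1s in data: 3
Parity bit: 1

1


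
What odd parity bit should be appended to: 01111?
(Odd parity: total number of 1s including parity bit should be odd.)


Number of 1s in data: 4
Parity bit: 1

1


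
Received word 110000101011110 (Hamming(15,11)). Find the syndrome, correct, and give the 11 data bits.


Syndrome = 9: error at position 9

Data: 00010011110 (corrected bit 9)


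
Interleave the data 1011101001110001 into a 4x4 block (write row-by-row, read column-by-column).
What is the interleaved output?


Matrix:
  1011
  1010
  0111
  0001
Read columns: 1100001011101011

1100001011101011


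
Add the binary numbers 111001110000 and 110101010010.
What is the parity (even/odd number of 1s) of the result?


111001110000 = 3696
110101010010 = 3410
Sum = 7106 = 1101111000010
1s count = 7

odd parity (7 ones in 1101111000010)


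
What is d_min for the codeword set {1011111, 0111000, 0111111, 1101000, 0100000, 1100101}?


Comparing all pairs, minimum distance: 2
Can detect 1 errors, correct 0 errors

2


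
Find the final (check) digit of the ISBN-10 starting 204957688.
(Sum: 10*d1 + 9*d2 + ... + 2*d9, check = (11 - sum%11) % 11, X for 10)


Weighted sum: 244
244 mod 11 = 2

Check digit: 9


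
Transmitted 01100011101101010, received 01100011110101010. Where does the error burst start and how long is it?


XOR: 00000000011000000

Burst at position 9, length 2


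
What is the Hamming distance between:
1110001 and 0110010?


XOR: 1000011
Count of 1s: 3

3


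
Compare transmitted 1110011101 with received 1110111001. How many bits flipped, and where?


XOR: 0000100100

2 error(s) at position(s): 4, 7


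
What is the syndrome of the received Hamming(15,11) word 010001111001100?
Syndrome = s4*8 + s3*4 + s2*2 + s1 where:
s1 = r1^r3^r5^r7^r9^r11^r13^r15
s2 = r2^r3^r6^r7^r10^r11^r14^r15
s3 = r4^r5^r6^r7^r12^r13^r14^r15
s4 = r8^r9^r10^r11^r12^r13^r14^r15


s1=1, s2=1, s3=0, s4=0

Syndrome = 3 (error at position 3)


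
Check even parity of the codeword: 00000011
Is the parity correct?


Number of 1s: 2

Yes, parity is correct (2 ones)


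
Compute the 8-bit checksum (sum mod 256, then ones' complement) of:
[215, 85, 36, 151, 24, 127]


Sum = 638 mod 256 = 126
Complement = 129

129


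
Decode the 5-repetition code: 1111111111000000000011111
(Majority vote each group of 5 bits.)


Groups: 11111, 11111, 00000, 00000, 11111
Majority votes: 11001

11001


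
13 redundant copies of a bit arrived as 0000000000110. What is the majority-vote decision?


Ones: 2 out of 13
Threshold: 7

0 (2/13 voted 1)


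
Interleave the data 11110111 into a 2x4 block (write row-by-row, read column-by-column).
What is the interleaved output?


Matrix:
  1111
  0111
Read columns: 10111111

10111111


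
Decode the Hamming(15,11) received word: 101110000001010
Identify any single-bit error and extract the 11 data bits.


Syndrome = 1: error at position 1

Data: 11000001010 (corrected bit 1)


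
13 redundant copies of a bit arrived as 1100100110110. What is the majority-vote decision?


Ones: 7 out of 13
Threshold: 7

1 (7/13 voted 1)


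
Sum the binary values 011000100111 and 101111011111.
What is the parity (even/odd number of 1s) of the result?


011000100111 = 1575
101111011111 = 3039
Sum = 4614 = 1001000000110
1s count = 4

even parity (4 ones in 1001000000110)


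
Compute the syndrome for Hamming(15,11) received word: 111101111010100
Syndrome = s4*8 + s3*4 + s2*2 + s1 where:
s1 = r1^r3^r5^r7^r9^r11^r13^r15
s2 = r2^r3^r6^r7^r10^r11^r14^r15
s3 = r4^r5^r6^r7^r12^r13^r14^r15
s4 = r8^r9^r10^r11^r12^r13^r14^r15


s1=0, s2=1, s3=0, s4=0

Syndrome = 2 (error at position 2)


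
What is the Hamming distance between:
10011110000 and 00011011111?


XOR: 10000101111
Count of 1s: 6

6


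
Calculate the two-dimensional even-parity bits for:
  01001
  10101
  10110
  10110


Row parities: 0111
Column parities: 11100

Row P: 0111, Col P: 11100, Corner: 1


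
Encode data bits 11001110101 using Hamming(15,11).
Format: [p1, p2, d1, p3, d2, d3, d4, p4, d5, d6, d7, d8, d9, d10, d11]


Parity bits: p1=0, p2=0, p3=1, p4=1

001110011110101


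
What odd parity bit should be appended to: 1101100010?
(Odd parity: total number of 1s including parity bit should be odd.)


Number of 1s in data: 5
Parity bit: 0

0


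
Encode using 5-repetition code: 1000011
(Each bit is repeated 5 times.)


Each bit -> 5 copies

11111000000000000000000001111111111


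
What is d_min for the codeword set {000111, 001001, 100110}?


Comparing all pairs, minimum distance: 2
Can detect 1 errors, correct 0 errors

2


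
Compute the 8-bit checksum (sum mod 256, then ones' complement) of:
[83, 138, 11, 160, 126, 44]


Sum = 562 mod 256 = 50
Complement = 205

205


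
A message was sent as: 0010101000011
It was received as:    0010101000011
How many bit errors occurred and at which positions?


XOR: 0000000000000

0 errors (received matches sent)


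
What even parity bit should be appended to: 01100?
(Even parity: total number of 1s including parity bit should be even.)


Number of 1s in data: 2
Parity bit: 0

0


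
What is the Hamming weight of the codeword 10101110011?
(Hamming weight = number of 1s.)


Counting 1s in 10101110011

7


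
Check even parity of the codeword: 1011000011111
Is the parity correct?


Number of 1s: 8

Yes, parity is correct (8 ones)


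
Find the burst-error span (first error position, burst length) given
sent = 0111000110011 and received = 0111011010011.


XOR: 0000011100000

Burst at position 5, length 3


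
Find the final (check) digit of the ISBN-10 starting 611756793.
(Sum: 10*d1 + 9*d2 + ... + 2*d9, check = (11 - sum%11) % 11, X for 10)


Weighted sum: 247
247 mod 11 = 5

Check digit: 6


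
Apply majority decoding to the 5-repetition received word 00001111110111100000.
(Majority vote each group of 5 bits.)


Groups: 00001, 11111, 01111, 00000
Majority votes: 0110

0110


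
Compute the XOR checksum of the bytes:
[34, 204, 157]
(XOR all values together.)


XOR chain: 34 ^ 204 ^ 157 = 115

115


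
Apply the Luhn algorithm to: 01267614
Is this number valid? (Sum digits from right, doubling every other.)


Luhn sum = 28
28 mod 10 = 8

Invalid (Luhn sum mod 10 = 8)


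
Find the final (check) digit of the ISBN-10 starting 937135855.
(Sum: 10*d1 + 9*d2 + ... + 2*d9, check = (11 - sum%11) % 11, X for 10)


Weighted sum: 280
280 mod 11 = 5

Check digit: 6


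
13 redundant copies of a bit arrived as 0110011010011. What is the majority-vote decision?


Ones: 7 out of 13
Threshold: 7

1 (7/13 voted 1)


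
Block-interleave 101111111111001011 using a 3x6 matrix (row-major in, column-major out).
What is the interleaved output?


Matrix:
  101111
  111111
  001011
Read columns: 110010111110111111

110010111110111111


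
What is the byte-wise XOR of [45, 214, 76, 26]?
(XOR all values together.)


XOR chain: 45 ^ 214 ^ 76 ^ 26 = 173

173


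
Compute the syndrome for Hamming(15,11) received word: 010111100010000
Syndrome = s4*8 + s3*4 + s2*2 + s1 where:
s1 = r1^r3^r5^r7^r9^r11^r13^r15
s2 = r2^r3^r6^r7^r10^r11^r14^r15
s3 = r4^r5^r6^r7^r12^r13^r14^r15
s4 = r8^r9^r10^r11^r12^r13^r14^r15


s1=1, s2=0, s3=0, s4=1

Syndrome = 9 (error at position 9)


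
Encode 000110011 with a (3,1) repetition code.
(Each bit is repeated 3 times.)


Each bit -> 3 copies

000000000111111000000111111


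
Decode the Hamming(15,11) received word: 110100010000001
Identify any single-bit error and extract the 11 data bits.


Syndrome = 0: no error detected

Data: 00000000001 (no errors)


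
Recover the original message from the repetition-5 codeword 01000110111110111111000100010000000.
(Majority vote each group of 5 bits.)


Groups: 01000, 11011, 11101, 11111, 00010, 00100, 00000
Majority votes: 0111000

0111000


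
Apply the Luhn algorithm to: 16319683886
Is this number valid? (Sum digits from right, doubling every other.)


Luhn sum = 56
56 mod 10 = 6

Invalid (Luhn sum mod 10 = 6)


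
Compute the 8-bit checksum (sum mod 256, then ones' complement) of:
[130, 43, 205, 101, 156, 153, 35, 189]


Sum = 1012 mod 256 = 244
Complement = 11

11


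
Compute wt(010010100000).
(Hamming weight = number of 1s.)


Counting 1s in 010010100000

3


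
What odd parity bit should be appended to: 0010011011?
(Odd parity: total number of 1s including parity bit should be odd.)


Number of 1s in data: 5
Parity bit: 0

0


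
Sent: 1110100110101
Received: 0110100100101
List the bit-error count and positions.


XOR: 1000000010000

2 error(s) at position(s): 0, 8


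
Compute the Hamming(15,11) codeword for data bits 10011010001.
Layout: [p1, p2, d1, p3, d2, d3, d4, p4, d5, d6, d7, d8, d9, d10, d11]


Parity bits: p1=1, p2=0, p3=0, p4=1

101000111010001


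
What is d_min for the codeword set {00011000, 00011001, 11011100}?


Comparing all pairs, minimum distance: 1
Can detect 0 errors, correct 0 errors

1


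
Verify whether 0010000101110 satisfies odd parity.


Number of 1s: 5

Yes, parity is correct (5 ones)


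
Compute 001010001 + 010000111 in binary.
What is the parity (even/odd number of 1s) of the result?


001010001 = 81
010000111 = 135
Sum = 216 = 11011000
1s count = 4

even parity (4 ones in 11011000)


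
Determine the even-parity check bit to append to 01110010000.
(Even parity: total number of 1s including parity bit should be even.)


Number of 1s in data: 4
Parity bit: 0

0


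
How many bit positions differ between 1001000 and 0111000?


XOR: 1110000
Count of 1s: 3

3


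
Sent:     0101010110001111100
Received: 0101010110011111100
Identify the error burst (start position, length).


XOR: 0000000000010000000

Burst at position 11, length 1


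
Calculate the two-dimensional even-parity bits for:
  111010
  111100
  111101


Row parities: 001
Column parities: 111011

Row P: 001, Col P: 111011, Corner: 1


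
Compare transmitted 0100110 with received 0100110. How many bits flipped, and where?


XOR: 0000000

0 errors (received matches sent)


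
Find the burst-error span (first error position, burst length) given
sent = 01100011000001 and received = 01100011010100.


XOR: 00000000010101

Burst at position 9, length 5


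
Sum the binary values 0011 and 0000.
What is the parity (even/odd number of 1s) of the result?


0011 = 3
0000 = 0
Sum = 3 = 11
1s count = 2

even parity (2 ones in 11)


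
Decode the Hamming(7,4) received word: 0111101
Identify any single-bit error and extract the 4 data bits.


Syndrome = 7: error at position 7

Data: 1100 (corrected bit 7)


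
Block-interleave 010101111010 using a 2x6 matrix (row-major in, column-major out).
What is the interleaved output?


Matrix:
  010101
  111010
Read columns: 011101100110

011101100110


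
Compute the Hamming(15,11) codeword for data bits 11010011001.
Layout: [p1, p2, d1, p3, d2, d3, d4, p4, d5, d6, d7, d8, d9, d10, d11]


Parity bits: p1=1, p2=0, p3=0, p4=1

101010110011001


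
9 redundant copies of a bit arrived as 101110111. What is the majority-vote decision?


Ones: 7 out of 9
Threshold: 5

1 (7/9 voted 1)


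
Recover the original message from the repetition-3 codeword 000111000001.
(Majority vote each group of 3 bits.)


Groups: 000, 111, 000, 001
Majority votes: 0100

0100


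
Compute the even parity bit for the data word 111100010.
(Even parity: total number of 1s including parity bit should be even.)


Number of 1s in data: 5
Parity bit: 1

1


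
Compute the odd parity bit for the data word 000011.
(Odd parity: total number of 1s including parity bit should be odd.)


Number of 1s in data: 2
Parity bit: 1

1


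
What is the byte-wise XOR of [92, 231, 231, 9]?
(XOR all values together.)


XOR chain: 92 ^ 231 ^ 231 ^ 9 = 85

85


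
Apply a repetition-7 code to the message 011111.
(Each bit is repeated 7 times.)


Each bit -> 7 copies

000000011111111111111111111111111111111111


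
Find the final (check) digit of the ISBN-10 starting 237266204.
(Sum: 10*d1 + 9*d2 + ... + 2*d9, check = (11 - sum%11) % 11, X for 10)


Weighted sum: 199
199 mod 11 = 1

Check digit: X


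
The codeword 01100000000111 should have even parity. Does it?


Number of 1s: 5

No, parity error (5 ones)


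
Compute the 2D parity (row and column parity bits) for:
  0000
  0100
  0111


Row parities: 011
Column parities: 0011

Row P: 011, Col P: 0011, Corner: 0


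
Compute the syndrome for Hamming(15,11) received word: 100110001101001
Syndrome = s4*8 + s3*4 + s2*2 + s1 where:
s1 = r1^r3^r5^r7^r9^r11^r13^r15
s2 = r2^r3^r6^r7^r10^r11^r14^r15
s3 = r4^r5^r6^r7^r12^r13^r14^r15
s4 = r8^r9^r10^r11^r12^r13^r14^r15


s1=0, s2=0, s3=0, s4=0

Syndrome = 0 (no error)


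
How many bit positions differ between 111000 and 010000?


XOR: 101000
Count of 1s: 2

2


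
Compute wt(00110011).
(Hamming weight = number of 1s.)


Counting 1s in 00110011

4


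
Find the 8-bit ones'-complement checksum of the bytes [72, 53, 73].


Sum = 198 mod 256 = 198
Complement = 57

57


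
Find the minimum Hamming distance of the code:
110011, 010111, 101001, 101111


Comparing all pairs, minimum distance: 2
Can detect 1 errors, correct 0 errors

2


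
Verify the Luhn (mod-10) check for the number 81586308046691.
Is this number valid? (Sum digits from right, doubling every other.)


Luhn sum = 54
54 mod 10 = 4

Invalid (Luhn sum mod 10 = 4)


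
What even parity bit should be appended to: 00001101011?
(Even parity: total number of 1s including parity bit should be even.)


Number of 1s in data: 5
Parity bit: 1

1


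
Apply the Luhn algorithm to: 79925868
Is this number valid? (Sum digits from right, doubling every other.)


Luhn sum = 45
45 mod 10 = 5

Invalid (Luhn sum mod 10 = 5)


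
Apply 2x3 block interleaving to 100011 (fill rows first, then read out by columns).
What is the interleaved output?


Matrix:
  100
  011
Read columns: 100101

100101


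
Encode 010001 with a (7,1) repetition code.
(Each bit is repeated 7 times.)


Each bit -> 7 copies

000000011111110000000000000000000001111111


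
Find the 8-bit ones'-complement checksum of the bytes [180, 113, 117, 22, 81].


Sum = 513 mod 256 = 1
Complement = 254

254


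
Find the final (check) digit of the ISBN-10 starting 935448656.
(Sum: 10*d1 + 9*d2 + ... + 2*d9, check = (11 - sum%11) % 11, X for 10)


Weighted sum: 300
300 mod 11 = 3

Check digit: 8


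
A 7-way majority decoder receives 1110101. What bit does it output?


Ones: 5 out of 7
Threshold: 4

1 (5/7 voted 1)


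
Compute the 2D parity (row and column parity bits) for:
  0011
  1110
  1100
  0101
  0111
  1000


Row parities: 010011
Column parities: 1011

Row P: 010011, Col P: 1011, Corner: 1


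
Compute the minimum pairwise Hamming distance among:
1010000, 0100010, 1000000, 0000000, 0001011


Comparing all pairs, minimum distance: 1
Can detect 0 errors, correct 0 errors

1


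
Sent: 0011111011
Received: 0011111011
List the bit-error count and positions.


XOR: 0000000000

0 errors (received matches sent)


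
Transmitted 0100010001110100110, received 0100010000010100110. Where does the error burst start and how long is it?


XOR: 0000000001100000000

Burst at position 9, length 2


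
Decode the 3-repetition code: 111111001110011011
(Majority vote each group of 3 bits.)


Groups: 111, 111, 001, 110, 011, 011
Majority votes: 110111

110111


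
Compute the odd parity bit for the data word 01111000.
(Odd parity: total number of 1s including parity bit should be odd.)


Number of 1s in data: 4
Parity bit: 1

1


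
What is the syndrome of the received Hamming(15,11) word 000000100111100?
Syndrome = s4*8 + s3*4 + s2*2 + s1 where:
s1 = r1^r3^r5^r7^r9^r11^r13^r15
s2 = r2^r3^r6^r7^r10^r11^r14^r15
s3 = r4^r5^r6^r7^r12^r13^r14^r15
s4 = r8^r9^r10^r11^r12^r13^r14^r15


s1=1, s2=1, s3=1, s4=0

Syndrome = 7 (error at position 7)


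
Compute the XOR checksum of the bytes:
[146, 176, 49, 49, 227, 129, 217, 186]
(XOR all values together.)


XOR chain: 146 ^ 176 ^ 49 ^ 49 ^ 227 ^ 129 ^ 217 ^ 186 = 35

35


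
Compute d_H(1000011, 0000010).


XOR: 1000001
Count of 1s: 2

2


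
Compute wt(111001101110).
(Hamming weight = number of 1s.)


Counting 1s in 111001101110

8


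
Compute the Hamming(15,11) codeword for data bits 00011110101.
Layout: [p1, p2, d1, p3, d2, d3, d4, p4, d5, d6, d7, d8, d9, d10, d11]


Parity bits: p1=1, p2=0, p3=1, p4=1

100100111110101


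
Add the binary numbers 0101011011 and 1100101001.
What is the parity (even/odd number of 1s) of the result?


0101011011 = 347
1100101001 = 809
Sum = 1156 = 10010000100
1s count = 3

odd parity (3 ones in 10010000100)


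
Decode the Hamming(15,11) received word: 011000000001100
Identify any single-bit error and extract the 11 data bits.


Syndrome = 0: no error detected

Data: 10000001100 (no errors)


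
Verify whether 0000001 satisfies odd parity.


Number of 1s: 1

Yes, parity is correct (1 ones)


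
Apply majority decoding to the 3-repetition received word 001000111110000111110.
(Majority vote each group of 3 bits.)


Groups: 001, 000, 111, 110, 000, 111, 110
Majority votes: 0011011

0011011


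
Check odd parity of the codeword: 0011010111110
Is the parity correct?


Number of 1s: 8

No, parity error (8 ones)


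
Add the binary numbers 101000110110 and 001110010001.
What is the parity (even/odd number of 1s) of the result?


101000110110 = 2614
001110010001 = 913
Sum = 3527 = 110111000111
1s count = 8

even parity (8 ones in 110111000111)


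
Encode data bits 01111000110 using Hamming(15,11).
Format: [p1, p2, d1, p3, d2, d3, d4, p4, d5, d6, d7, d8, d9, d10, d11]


Parity bits: p1=0, p2=1, p3=1, p4=1

010111111000110


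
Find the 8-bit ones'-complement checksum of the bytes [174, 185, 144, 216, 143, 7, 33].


Sum = 902 mod 256 = 134
Complement = 121

121


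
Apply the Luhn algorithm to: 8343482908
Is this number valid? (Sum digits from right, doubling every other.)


Luhn sum = 58
58 mod 10 = 8

Invalid (Luhn sum mod 10 = 8)


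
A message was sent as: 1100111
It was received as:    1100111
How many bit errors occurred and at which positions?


XOR: 0000000

0 errors (received matches sent)


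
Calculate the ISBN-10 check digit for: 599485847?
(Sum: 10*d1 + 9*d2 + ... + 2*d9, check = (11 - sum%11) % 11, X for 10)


Weighted sum: 362
362 mod 11 = 10

Check digit: 1


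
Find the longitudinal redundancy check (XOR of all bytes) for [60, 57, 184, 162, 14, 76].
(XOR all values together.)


XOR chain: 60 ^ 57 ^ 184 ^ 162 ^ 14 ^ 76 = 93

93


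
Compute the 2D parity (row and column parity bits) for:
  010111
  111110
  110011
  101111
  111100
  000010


Row parities: 010101
Column parities: 001011

Row P: 010101, Col P: 001011, Corner: 1


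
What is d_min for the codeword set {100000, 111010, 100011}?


Comparing all pairs, minimum distance: 2
Can detect 1 errors, correct 0 errors

2


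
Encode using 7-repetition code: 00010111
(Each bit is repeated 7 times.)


Each bit -> 7 copies

00000000000000000000011111110000000111111111111111111111


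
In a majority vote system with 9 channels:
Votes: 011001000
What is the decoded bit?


Ones: 3 out of 9
Threshold: 5

0 (3/9 voted 1)


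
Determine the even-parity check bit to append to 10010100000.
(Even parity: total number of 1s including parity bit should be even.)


Number of 1s in data: 3
Parity bit: 1

1


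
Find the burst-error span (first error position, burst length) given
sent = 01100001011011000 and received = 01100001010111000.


XOR: 00000000001100000

Burst at position 10, length 2


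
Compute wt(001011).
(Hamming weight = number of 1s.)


Counting 1s in 001011

3


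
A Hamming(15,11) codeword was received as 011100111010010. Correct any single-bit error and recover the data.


Syndrome = 6: error at position 6

Data: 10111010010 (corrected bit 6)


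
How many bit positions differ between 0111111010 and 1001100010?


XOR: 1110011000
Count of 1s: 5

5


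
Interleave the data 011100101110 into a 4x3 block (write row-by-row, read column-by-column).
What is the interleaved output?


Matrix:
  011
  100
  101
  110
Read columns: 011110011010

011110011010


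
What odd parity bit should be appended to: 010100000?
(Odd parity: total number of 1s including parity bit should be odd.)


Number of 1s in data: 2
Parity bit: 1

1


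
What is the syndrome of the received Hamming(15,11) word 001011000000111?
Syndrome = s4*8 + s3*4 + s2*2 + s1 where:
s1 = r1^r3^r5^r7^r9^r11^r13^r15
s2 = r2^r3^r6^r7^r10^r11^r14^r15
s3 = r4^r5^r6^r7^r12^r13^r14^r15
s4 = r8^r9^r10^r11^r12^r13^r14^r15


s1=0, s2=0, s3=1, s4=1

Syndrome = 12 (error at position 12)


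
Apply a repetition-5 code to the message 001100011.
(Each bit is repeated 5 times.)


Each bit -> 5 copies

000000000011111111110000000000000001111111111


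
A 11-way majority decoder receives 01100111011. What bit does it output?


Ones: 7 out of 11
Threshold: 6

1 (7/11 voted 1)


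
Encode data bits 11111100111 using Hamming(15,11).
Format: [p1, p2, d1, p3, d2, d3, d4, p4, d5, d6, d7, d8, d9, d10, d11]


Parity bits: p1=0, p2=0, p3=0, p4=1

001011111100111


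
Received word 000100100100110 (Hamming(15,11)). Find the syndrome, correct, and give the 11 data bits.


Syndrome = 10: error at position 10

Data: 00010000110 (corrected bit 10)


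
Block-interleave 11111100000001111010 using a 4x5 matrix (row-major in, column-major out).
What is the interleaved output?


Matrix:
  11111
  10000
  00011
  11010
Read columns: 11011001100010111010

11011001100010111010


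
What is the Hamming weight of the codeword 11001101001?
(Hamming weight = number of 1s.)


Counting 1s in 11001101001

6


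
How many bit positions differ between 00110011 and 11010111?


XOR: 11100100
Count of 1s: 4

4


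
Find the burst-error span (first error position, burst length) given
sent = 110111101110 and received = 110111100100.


XOR: 000000001010

Burst at position 8, length 3


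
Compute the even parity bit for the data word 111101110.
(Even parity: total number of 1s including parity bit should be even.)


Number of 1s in data: 7
Parity bit: 1

1


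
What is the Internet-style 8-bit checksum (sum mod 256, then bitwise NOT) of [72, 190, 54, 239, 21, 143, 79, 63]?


Sum = 861 mod 256 = 93
Complement = 162

162


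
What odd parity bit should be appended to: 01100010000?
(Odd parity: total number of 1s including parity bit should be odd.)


Number of 1s in data: 3
Parity bit: 0

0


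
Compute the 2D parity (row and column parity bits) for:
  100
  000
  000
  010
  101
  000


Row parities: 100100
Column parities: 011

Row P: 100100, Col P: 011, Corner: 0


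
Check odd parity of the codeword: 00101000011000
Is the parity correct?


Number of 1s: 4

No, parity error (4 ones)


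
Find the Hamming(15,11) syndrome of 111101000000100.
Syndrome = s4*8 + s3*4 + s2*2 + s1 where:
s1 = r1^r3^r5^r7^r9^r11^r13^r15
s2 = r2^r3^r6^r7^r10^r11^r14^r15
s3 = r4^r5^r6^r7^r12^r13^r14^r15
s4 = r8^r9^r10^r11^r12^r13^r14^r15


s1=1, s2=1, s3=1, s4=1

Syndrome = 15 (error at position 15)


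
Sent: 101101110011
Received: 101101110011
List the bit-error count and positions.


XOR: 000000000000

0 errors (received matches sent)


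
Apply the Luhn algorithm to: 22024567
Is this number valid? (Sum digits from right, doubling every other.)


Luhn sum = 31
31 mod 10 = 1

Invalid (Luhn sum mod 10 = 1)


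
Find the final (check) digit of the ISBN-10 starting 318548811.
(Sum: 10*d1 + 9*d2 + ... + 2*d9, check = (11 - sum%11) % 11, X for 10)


Weighted sum: 239
239 mod 11 = 8

Check digit: 3


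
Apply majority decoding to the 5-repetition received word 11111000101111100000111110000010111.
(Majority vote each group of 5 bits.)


Groups: 11111, 00010, 11111, 00000, 11111, 00000, 10111
Majority votes: 1010101

1010101


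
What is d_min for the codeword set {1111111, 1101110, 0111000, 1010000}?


Comparing all pairs, minimum distance: 2
Can detect 1 errors, correct 0 errors

2


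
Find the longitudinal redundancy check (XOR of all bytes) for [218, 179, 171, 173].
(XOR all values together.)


XOR chain: 218 ^ 179 ^ 171 ^ 173 = 111

111


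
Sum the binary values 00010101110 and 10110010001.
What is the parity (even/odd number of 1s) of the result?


00010101110 = 174
10110010001 = 1425
Sum = 1599 = 11000111111
1s count = 8

even parity (8 ones in 11000111111)


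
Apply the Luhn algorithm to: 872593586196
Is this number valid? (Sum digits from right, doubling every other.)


Luhn sum = 63
63 mod 10 = 3

Invalid (Luhn sum mod 10 = 3)


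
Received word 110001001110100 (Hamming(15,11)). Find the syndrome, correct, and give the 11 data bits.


Syndrome = 0: no error detected

Data: 00101110100 (no errors)


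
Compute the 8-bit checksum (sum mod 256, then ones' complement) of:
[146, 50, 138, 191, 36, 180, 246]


Sum = 987 mod 256 = 219
Complement = 36

36


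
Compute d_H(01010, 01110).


XOR: 00100
Count of 1s: 1

1


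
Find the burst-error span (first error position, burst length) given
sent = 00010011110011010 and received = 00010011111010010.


XOR: 00000000001001000

Burst at position 10, length 4


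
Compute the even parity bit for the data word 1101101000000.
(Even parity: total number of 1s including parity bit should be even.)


Number of 1s in data: 5
Parity bit: 1

1


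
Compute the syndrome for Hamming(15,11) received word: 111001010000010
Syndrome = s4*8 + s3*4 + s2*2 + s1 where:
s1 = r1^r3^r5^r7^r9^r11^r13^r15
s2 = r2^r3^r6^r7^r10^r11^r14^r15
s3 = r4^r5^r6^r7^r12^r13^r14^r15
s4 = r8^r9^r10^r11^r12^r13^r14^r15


s1=0, s2=0, s3=0, s4=0

Syndrome = 0 (no error)


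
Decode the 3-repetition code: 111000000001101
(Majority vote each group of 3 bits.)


Groups: 111, 000, 000, 001, 101
Majority votes: 10001

10001


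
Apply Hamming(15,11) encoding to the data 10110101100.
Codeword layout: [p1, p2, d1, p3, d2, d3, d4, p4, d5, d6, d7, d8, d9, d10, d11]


Parity bits: p1=1, p2=0, p3=0, p4=1

101001110101100


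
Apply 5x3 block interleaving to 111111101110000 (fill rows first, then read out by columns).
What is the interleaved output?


Matrix:
  111
  111
  101
  110
  000
Read columns: 111101101011100

111101101011100


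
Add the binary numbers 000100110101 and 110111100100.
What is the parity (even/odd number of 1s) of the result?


000100110101 = 309
110111100100 = 3556
Sum = 3865 = 111100011001
1s count = 7

odd parity (7 ones in 111100011001)


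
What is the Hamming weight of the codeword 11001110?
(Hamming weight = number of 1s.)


Counting 1s in 11001110

5


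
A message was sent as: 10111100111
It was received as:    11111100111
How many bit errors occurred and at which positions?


XOR: 01000000000

1 error(s) at position(s): 1


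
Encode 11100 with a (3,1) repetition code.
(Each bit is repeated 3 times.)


Each bit -> 3 copies

111111111000000


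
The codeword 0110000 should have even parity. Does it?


Number of 1s: 2

Yes, parity is correct (2 ones)


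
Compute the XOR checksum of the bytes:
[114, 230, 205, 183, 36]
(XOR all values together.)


XOR chain: 114 ^ 230 ^ 205 ^ 183 ^ 36 = 202

202


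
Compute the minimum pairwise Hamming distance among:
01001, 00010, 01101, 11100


Comparing all pairs, minimum distance: 1
Can detect 0 errors, correct 0 errors

1


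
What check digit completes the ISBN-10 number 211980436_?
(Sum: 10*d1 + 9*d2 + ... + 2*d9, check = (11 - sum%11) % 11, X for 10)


Weighted sum: 185
185 mod 11 = 9

Check digit: 2


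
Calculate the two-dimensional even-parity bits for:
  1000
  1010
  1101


Row parities: 101
Column parities: 1111

Row P: 101, Col P: 1111, Corner: 0


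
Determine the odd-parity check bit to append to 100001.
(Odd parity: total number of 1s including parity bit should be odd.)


Number of 1s in data: 2
Parity bit: 1

1


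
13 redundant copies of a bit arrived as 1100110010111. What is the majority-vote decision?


Ones: 8 out of 13
Threshold: 7

1 (8/13 voted 1)


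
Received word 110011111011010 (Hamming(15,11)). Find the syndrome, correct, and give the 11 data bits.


Syndrome = 15: error at position 15

Data: 01111011011 (corrected bit 15)


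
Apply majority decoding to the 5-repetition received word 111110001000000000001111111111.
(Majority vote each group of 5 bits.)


Groups: 11111, 00010, 00000, 00000, 11111, 11111
Majority votes: 100011

100011


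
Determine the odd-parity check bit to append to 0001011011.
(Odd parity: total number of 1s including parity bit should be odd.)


Number of 1s in data: 5
Parity bit: 0

0


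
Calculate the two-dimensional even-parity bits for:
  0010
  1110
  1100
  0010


Row parities: 1101
Column parities: 0010

Row P: 1101, Col P: 0010, Corner: 1


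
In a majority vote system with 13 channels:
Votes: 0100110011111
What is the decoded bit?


Ones: 8 out of 13
Threshold: 7

1 (8/13 voted 1)


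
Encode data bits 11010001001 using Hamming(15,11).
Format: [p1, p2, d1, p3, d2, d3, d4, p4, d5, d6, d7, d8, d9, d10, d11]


Parity bits: p1=0, p2=1, p3=0, p4=0

011010100001001


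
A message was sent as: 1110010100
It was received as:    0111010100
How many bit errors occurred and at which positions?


XOR: 1001000000

2 error(s) at position(s): 0, 3


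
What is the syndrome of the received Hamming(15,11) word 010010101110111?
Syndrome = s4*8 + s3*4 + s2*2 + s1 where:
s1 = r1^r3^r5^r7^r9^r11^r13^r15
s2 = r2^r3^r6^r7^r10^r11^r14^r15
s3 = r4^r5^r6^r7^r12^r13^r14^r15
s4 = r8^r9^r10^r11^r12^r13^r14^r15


s1=0, s2=0, s3=1, s4=0

Syndrome = 4 (error at position 4)


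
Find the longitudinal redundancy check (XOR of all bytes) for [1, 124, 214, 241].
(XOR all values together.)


XOR chain: 1 ^ 124 ^ 214 ^ 241 = 90

90


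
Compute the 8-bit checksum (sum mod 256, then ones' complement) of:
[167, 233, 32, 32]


Sum = 464 mod 256 = 208
Complement = 47

47


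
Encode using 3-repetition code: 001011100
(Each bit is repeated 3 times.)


Each bit -> 3 copies

000000111000111111111000000


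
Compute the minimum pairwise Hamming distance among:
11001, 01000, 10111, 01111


Comparing all pairs, minimum distance: 2
Can detect 1 errors, correct 0 errors

2


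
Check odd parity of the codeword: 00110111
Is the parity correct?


Number of 1s: 5

Yes, parity is correct (5 ones)
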